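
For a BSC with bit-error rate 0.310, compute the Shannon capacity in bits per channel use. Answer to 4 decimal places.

0.1068 bits

Binary symmetric channel: C = 1 − h₂(ε) where h₂ is the binary entropy function.
h₂(0.310) = −0.310·log₂0.310 − 0.690·log₂0.690 = 0.8932.
C = 1 − 0.8932 = 0.1068 bits per channel use.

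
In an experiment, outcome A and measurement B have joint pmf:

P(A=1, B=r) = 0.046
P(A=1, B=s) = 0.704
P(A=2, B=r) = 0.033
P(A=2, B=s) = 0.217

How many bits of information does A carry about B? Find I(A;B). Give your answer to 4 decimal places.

Marginals: p(A) = (0.7500, 0.2500), p(B) = (0.0790, 0.9210).
I(A;B) = Σ p(x,y)·log₂[p(x,y)/(p(x)p(y))].
  (1,r): 0.046·log₂(0.7764) = -0.01680
  (1,s): 0.704·log₂(1.0192) = 0.01930
  (2,r): 0.033·log₂(1.6709) = 0.02444
  (2,s): 0.217·log₂(0.9425) = -0.01855
Sum = 0.0084 bits.

0.0084 bits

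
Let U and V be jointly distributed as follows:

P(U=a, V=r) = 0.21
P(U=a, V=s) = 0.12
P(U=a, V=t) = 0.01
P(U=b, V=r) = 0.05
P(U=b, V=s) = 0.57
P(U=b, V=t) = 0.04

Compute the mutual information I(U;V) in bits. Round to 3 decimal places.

0.245 bits

Marginals: p(U) = (0.3400, 0.6600), p(V) = (0.2600, 0.6900, 0.0500).
I(U;V) = H(U) + H(V) − H(U,V).
H(U) = 0.9248, H(V) = 1.0908, H(U,V) = 1.7704.
I(U;V) = 0.9248 + 1.0908 − 1.7704 = 0.245 bits.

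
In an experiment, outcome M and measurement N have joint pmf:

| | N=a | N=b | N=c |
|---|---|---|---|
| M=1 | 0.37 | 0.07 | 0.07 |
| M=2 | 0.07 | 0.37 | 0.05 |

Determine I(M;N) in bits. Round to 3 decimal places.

0.326 bits

Marginals: p(M) = (0.5100, 0.4900), p(N) = (0.4400, 0.4400, 0.1200).
I(M;N) = Σ p(x,y)·log₂[p(x,y)/(p(x)p(y))].
  (1,a): 0.37·log₂(1.6488) = 0.2669
  (1,b): 0.07·log₂(0.3119) = -0.1176
  (1,c): 0.07·log₂(1.1438) = 0.0136
  (2,a): 0.07·log₂(0.3247) = -0.1136
  (2,b): 0.37·log₂(1.7161) = 0.2883
  (2,c): 0.05·log₂(0.8503) = -0.0117
Sum = 0.326 bits.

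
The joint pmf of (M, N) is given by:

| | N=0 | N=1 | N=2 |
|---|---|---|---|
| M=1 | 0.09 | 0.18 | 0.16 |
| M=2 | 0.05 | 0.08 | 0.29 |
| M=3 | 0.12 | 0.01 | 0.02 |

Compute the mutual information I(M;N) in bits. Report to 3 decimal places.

0.234 bits

Marginals: p(M) = (0.4300, 0.4200, 0.1500), p(N) = (0.2600, 0.2700, 0.4700).
I(M;N) = H(M) + H(N) − H(M,N).
H(M) = 1.4598, H(N) = 1.5273, H(M,N) = 2.7529.
I(M;N) = 1.4598 + 1.5273 − 2.7529 = 0.234 bits.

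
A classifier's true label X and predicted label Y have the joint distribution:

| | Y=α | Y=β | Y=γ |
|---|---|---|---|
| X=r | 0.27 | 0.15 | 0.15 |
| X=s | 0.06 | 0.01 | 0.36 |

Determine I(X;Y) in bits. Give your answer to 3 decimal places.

0.260 bits

Marginals: p(X) = (0.5700, 0.4300), p(Y) = (0.3300, 0.1600, 0.5100).
I(X;Y) = H(X) + H(Y) − H(X,Y).
H(X) = 0.9858, H(Y) = 1.4463, H(X,Y) = 2.1717.
I(X;Y) = 0.9858 + 1.4463 − 2.1717 = 0.260 bits.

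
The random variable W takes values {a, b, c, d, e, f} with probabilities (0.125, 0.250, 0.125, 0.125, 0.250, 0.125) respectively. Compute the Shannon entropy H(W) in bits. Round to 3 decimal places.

H(W) = −Σ p·log₂ p.
  −(0.125)·log₂(0.125) = 0.3750
  −(0.250)·log₂(0.250) = 0.5000
  −(0.125)·log₂(0.125) = 0.3750
  −(0.125)·log₂(0.125) = 0.3750
  −(0.250)·log₂(0.250) = 0.5000
  −(0.125)·log₂(0.125) = 0.3750
Sum: 0.3750 + 0.5000 + 0.3750 + 0.3750 + 0.5000 + 0.3750 = 2.500 bits.

2.500 bits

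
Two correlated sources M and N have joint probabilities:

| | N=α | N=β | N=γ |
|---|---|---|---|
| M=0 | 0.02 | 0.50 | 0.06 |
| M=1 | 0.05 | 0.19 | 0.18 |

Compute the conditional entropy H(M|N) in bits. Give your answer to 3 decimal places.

0.841 bits

Marginals: p(M) = (0.5800, 0.4200), p(N) = (0.0700, 0.6900, 0.2400).
H(M|N) = Σ p(N) · H(M|N=·).
  N=α: p=0.0700, H(M|N=α) = 0.8631
  N=β: p=0.6900, H(M|N=β) = 0.8491
  N=γ: p=0.2400, H(M|N=γ) = 0.8113
Weighted sum = 0.841 bits.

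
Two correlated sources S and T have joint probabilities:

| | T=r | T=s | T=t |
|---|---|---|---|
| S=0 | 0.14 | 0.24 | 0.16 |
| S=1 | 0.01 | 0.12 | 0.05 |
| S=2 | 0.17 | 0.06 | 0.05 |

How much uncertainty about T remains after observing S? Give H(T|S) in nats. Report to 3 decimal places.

0.983 nats

Marginals: p(S) = (0.5400, 0.1800, 0.2800), p(T) = (0.3200, 0.4200, 0.2600).
H(T|S) = Σ p(S) · H(T|S=·).
  S=0: p=0.5400, H(T|S=0) = 1.0708
  S=1: p=0.1800, H(T|S=1) = 0.7867
  S=2: p=0.2800, H(T|S=2) = 0.9407
Weighted sum = 0.983 nats.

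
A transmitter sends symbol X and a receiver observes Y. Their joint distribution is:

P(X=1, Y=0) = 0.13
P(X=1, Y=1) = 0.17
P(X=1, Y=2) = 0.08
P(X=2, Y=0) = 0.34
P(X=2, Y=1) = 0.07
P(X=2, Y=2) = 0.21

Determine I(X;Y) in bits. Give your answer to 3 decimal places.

0.103 bits

Marginals: p(X) = (0.3800, 0.6200), p(Y) = (0.4700, 0.2400, 0.2900).
I(X;Y) = H(X) + H(Y) − H(X,Y).
H(X) = 0.9580, H(Y) = 1.5240, H(X,Y) = 2.3793.
I(X;Y) = 0.9580 + 1.5240 − 2.3793 = 0.103 bits.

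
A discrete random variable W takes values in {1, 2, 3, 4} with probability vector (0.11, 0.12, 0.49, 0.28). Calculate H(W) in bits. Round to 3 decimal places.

H(W) = −Σ p·log₂ p.
  −(0.11)·log₂(0.11) = 0.3503
  −(0.12)·log₂(0.12) = 0.3671
  −(0.49)·log₂(0.49) = 0.5043
  −(0.28)·log₂(0.28) = 0.5142
Sum: 0.3503 + 0.3671 + 0.5043 + 0.5142 = 1.736 bits.

1.736 bits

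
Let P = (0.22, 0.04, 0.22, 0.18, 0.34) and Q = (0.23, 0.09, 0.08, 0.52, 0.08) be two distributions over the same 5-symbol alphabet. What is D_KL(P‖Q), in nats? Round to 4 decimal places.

D(P‖Q) = Σ p·ln(p/q).
  0.22·ln(0.22/0.23) = -0.00978
  0.04·ln(0.04/0.09) = -0.03244
  0.22·ln(0.22/0.08) = 0.22255
  0.18·ln(0.18/0.52) = -0.19096
  0.34·ln(0.34/0.08) = 0.49195
D(P‖Q) = 0.4813 nats.

0.4813 nats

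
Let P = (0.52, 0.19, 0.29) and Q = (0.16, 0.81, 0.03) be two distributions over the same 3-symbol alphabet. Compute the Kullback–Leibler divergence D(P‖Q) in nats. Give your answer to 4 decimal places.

0.9953 nats

D(P‖Q) = Σ p·ln(p/q).
  0.52·ln(0.52/0.16) = 0.61290
  0.19·ln(0.19/0.81) = -0.27550
  0.29·ln(0.29/0.03) = 0.65792
D(P‖Q) = 0.9953 nats.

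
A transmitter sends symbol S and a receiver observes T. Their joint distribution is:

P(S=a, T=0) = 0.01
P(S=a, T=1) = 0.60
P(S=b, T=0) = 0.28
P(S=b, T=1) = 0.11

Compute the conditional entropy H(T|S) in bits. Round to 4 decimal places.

0.4083 bits

Chain rule: H(T|S) = H(S,T) − H(S).
Marginals: p(S) = (0.6100, 0.3900), p(T) = (0.2900, 0.7100).
H(S,T) = 1.3731 bits; H(S) = 0.9648 bits.
H(T|S) = 1.3731 − 0.9648 = 0.4083 bits.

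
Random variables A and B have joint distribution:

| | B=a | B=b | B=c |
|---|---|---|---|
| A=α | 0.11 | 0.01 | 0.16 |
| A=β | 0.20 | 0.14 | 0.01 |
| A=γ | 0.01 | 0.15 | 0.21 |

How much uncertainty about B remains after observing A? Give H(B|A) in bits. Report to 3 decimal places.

Marginals: p(A) = (0.2800, 0.3500, 0.3700), p(B) = (0.3200, 0.3000, 0.3800).
H(B|A) = Σ p(A) · H(B|A=·).
  A=α: p=0.2800, H(B|A=α) = 1.1626
  A=β: p=0.3500, H(B|A=β) = 1.1367
  A=γ: p=0.3700, H(B|A=γ) = 1.1326
Weighted sum = 1.142 bits.

1.142 bits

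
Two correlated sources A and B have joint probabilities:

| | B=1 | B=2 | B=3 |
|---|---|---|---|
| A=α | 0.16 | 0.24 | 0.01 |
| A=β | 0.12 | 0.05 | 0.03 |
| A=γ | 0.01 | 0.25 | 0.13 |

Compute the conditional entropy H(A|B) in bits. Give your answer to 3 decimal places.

1.235 bits

Chain rule: H(A|B) = H(A,B) − H(B).
Marginals: p(A) = (0.4100, 0.2000, 0.3900), p(B) = (0.2900, 0.5400, 0.1700).
H(A,B) = 2.6676 bits; H(B) = 1.4325 bits.
H(A|B) = 2.6676 − 1.4325 = 1.235 bits.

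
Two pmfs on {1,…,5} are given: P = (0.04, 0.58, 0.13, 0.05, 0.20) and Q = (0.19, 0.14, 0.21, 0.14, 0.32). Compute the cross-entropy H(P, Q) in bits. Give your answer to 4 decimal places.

2.5043 bits

H(P,Q) = −Σ p·log₂ q.
  −0.04·log₂(0.19) = 0.09584
  −0.58·log₂(0.14) = 1.64517
  −0.13·log₂(0.21) = 0.29270
  −0.05·log₂(0.14) = 0.14183
  −0.20·log₂(0.32) = 0.32877
H(P,Q) = 2.5043 bits.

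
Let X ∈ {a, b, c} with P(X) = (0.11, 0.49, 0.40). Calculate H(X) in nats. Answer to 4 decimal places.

H(X) = −Σ p·ln p.
  −(0.11)·ln(0.11) = 0.24280
  −(0.49)·ln(0.49) = 0.34954
  −(0.40)·ln(0.40) = 0.36652
Sum: 0.24280 + 0.34954 + 0.36652 = 0.9589 nats.

0.9589 nats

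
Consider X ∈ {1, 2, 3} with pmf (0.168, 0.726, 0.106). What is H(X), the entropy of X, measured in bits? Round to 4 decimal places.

H(X) = −Σ p·log₂ p.
  −(0.168)·log₂(0.168) = 0.43234
  −(0.726)·log₂(0.726) = 0.33538
  −(0.106)·log₂(0.106) = 0.34321
Sum: 0.43234 + 0.33538 + 0.34321 = 1.1109 bits.

1.1109 bits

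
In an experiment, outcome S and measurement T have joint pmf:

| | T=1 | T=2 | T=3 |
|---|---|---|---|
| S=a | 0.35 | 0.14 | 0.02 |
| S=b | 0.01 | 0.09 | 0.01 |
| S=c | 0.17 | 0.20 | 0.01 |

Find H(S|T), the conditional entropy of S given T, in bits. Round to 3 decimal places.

1.256 bits

Chain rule: H(S|T) = H(S,T) − H(T).
Marginals: p(S) = (0.5100, 0.1100, 0.3800), p(T) = (0.5300, 0.4300, 0.0400).
H(S,T) = 2.4510 bits; H(T) = 1.1948 bits.
H(S|T) = 2.4510 − 1.1948 = 1.256 bits.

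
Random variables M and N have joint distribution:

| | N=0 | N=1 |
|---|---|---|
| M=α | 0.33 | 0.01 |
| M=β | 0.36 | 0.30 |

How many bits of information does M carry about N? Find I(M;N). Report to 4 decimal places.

0.1720 bits

Marginals: p(M) = (0.3400, 0.6600), p(N) = (0.6900, 0.3100).
I(M;N) = H(M) + H(N) − H(M,N).
H(M) = 0.9248, H(N) = 0.8932, H(M,N) = 1.6460.
I(M;N) = 0.9248 + 0.8932 − 1.6460 = 0.1720 bits.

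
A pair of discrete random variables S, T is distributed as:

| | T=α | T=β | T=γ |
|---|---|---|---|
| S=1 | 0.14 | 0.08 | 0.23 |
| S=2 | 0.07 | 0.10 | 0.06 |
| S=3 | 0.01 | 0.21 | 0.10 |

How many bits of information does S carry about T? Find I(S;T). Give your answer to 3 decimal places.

Marginals: p(S) = (0.4500, 0.2300, 0.3200), p(T) = (0.2200, 0.3900, 0.3900).
I(S;T) = H(S) + H(T) − H(S,T).
H(S) = 1.5321, H(T) = 1.5402, H(S,T) = 2.8920.
I(S;T) = 1.5321 + 1.5402 − 2.8920 = 0.180 bits.

0.180 bits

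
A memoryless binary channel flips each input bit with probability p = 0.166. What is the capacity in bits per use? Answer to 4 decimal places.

0.3515 bits

Binary symmetric channel: C = 1 − h₂(ε) where h₂ is the binary entropy function.
h₂(0.166) = −0.166·log₂0.166 − 0.834·log₂0.834 = 0.6485.
C = 1 − 0.6485 = 0.3515 bits per channel use.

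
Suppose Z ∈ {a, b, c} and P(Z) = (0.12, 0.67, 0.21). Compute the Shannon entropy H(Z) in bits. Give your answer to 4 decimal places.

H(Z) = −Σ p·log₂ p.
  −(0.12)·log₂(0.12) = 0.36707
  −(0.67)·log₂(0.67) = 0.38710
  −(0.21)·log₂(0.21) = 0.47282
Sum: 0.36707 + 0.38710 + 0.47282 = 1.2270 bits.

1.2270 bits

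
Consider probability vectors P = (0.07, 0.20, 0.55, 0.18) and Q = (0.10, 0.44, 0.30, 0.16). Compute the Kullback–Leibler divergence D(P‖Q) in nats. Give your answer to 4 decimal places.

0.1719 nats

D(P‖Q) = Σ p·ln(p/q).
  0.07·ln(0.07/0.10) = -0.02497
  0.20·ln(0.20/0.44) = -0.15769
  0.55·ln(0.55/0.30) = 0.33337
  0.18·ln(0.18/0.16) = 0.02120
D(P‖Q) = 0.1719 nats.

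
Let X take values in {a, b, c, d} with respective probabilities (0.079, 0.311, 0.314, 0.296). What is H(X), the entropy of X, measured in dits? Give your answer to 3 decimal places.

0.559 dits

H(X) = −Σ p·log₁₀ p.
  −(0.079)·log₁₀(0.079) = 0.0871
  −(0.311)·log₁₀(0.311) = 0.1578
  −(0.314)·log₁₀(0.314) = 0.1580
  −(0.296)·log₁₀(0.296) = 0.1565
Sum: 0.0871 + 0.1578 + 0.1580 + 0.1565 = 0.559 dits.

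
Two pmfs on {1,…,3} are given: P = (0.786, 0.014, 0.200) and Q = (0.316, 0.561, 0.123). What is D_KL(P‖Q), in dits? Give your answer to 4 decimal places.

0.3308 dits

D(P‖Q) = Σ p·log₁₀(p/q).
  0.786·log₁₀(0.786/0.316) = 0.31105
  0.014·log₁₀(0.014/0.561) = -0.02244
  0.200·log₁₀(0.200/0.123) = 0.04222
D(P‖Q) = 0.3308 dits.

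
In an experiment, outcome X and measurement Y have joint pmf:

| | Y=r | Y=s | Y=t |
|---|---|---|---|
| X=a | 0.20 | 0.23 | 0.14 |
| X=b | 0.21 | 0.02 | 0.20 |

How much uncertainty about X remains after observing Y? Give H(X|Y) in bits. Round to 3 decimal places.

0.843 bits

Marginals: p(X) = (0.5700, 0.4300), p(Y) = (0.4100, 0.2500, 0.3400).
H(X|Y) = Σ p(Y) · H(X|Y=·).
  Y=r: p=0.4100, H(X|Y=r) = 0.9996
  Y=s: p=0.2500, H(X|Y=s) = 0.4022
  Y=t: p=0.3400, H(X|Y=t) = 0.9774
Weighted sum = 0.843 bits.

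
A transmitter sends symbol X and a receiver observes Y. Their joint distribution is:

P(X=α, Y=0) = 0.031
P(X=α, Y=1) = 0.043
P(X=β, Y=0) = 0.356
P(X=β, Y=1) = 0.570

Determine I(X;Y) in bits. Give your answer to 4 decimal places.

0.0002 bits

Marginals: p(X) = (0.0740, 0.9260), p(Y) = (0.3870, 0.6130).
I(X;Y) = Σ p(x,y)·log₂[p(x,y)/(p(x)p(y))].
  (α,0): 0.031·log₂(1.0825) = 0.00354
  (α,1): 0.043·log₂(0.9479) = -0.00332
  (β,0): 0.356·log₂(0.9934) = -0.00340
  (β,1): 0.570·log₂(1.0042) = 0.00341
Sum = 0.0002 bits.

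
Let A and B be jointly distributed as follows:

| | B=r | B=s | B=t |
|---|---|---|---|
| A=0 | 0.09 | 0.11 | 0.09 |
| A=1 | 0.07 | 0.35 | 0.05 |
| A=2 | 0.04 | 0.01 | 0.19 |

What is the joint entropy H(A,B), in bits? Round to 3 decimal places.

H(A,B) = −Σ p(x,y)·log₂ p(x,y) over all 9 cells.
  cell (0,r): −0.09·log₂0.09 = 0.3127
  cell (0,s): −0.11·log₂0.11 = 0.3503
  cell (0,t): −0.09·log₂0.09 = 0.3127
  cell (1,r): −0.07·log₂0.07 = 0.2686
  cell (1,s): −0.35·log₂0.35 = 0.5301
  cell (1,t): −0.05·log₂0.05 = 0.2161
  cell (2,r): −0.04·log₂0.04 = 0.1858
  cell (2,s): −0.01·log₂0.01 = 0.0664
  cell (2,t): −0.19·log₂0.19 = 0.4552
Sum = 2.698 bits.

2.698 bits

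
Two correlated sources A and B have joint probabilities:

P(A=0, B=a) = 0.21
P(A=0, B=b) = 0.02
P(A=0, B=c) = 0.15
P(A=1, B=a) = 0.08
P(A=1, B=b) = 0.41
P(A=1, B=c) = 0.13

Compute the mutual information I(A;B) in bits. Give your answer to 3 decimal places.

Marginals: p(A) = (0.3800, 0.6200), p(B) = (0.2900, 0.4300, 0.2800).
I(A;B) = H(A) + H(B) − H(A,B).
H(A) = 0.9580, H(B) = 1.5557, H(A,B) = 2.1978.
I(A;B) = 0.9580 + 1.5557 − 2.1978 = 0.316 bits.

0.316 bits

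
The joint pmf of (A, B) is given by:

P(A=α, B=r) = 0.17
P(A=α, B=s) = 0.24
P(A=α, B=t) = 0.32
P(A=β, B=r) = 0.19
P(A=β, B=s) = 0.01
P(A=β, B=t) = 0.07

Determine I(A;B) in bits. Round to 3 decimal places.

0.157 bits

Marginals: p(A) = (0.7300, 0.2700), p(B) = (0.3600, 0.2500, 0.3900).
I(A;B) = Σ p(x,y)·log₂[p(x,y)/(p(x)p(y))].
  (α,r): 0.17·log₂(0.6469) = -0.1068
  (α,s): 0.24·log₂(1.3151) = 0.0948
  (α,t): 0.32·log₂(1.1240) = 0.0540
  (β,r): 0.19·log₂(1.9547) = 0.1837
  (β,s): 0.01·log₂(0.1481) = -0.0275
  (β,t): 0.07·log₂(0.6648) = -0.0412
Sum = 0.157 bits.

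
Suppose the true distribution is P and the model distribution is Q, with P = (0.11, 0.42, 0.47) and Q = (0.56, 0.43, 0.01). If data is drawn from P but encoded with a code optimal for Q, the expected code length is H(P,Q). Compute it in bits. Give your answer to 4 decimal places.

H(P,Q) = −Σ p·log₂ q.
  −0.11·log₂(0.56) = 0.09202
  −0.42·log₂(0.43) = 0.51139
  −0.47·log₂(0.01) = 3.12261
H(P,Q) = 3.7260 bits.

3.7260 bits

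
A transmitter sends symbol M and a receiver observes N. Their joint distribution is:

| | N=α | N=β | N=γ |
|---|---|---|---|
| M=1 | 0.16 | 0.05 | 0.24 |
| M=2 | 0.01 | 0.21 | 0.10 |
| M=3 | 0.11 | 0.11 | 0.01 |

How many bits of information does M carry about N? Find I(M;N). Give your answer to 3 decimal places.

0.335 bits

Marginals: p(M) = (0.4500, 0.3200, 0.2300), p(N) = (0.2800, 0.3700, 0.3500).
I(M;N) = Σ p(x,y)·log₂[p(x,y)/(p(x)p(y))].
  (1,α): 0.16·log₂(1.2698) = 0.0551
  (1,β): 0.05·log₂(0.3003) = -0.0868
  (1,γ): 0.24·log₂(1.5238) = 0.1458
  (2,α): 0.01·log₂(0.1116) = -0.0316
  (2,β): 0.21·log₂(1.7736) = 0.1736
  (2,γ): 0.10·log₂(0.8929) = -0.0163
  (3,α): 0.11·log₂(1.7081) = 0.0850
  (3,β): 0.11·log₂(1.2926) = 0.0407
  (3,γ): 0.01·log₂(0.1242) = -0.0301
Sum = 0.335 bits.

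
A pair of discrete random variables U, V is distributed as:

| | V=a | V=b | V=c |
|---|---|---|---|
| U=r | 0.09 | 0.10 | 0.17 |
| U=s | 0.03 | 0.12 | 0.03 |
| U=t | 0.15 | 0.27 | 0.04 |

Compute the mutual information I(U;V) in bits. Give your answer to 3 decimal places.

Marginals: p(U) = (0.3600, 0.1800, 0.4600), p(V) = (0.2700, 0.4900, 0.2400).
I(U;V) = Σ p(x,y)·log₂[p(x,y)/(p(x)p(y))].
  (r,a): 0.09·log₂(0.9259) = -0.0100
  (r,b): 0.10·log₂(0.5669) = -0.0819
  (r,c): 0.17·log₂(1.9676) = 0.1660
  (s,a): 0.03·log₂(0.6173) = -0.0209
  (s,b): 0.12·log₂(1.3605) = 0.0533
  (s,c): 0.03·log₂(0.6944) = -0.0158
  (t,a): 0.15·log₂(1.2077) = 0.0408
  (t,b): 0.27·log₂(1.1979) = 0.0703
  (t,c): 0.04·log₂(0.3623) = -0.0586
Sum = 0.143 bits.

0.143 bits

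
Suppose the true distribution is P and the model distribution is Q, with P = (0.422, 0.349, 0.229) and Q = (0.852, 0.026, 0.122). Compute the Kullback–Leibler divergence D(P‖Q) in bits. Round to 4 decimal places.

D(P‖Q) = Σ p·log₂(p/q).
  0.422·log₂(0.422/0.852) = -0.42774
  0.349·log₂(0.349/0.026) = 1.30758
  0.229·log₂(0.229/0.122) = 0.20804
D(P‖Q) = 1.0879 bits.

1.0879 bits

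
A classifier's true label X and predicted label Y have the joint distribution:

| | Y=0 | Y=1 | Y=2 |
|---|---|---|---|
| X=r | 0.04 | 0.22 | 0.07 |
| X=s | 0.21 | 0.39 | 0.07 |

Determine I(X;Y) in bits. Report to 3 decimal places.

0.041 bits

Marginals: p(X) = (0.3300, 0.6700), p(Y) = (0.2500, 0.6100, 0.1400).
I(X;Y) = H(X) + H(Y) − H(X,Y).
H(X) = 0.9149, H(Y) = 1.3321, H(X,Y) = 2.2061.
I(X;Y) = 0.9149 + 1.3321 − 2.2061 = 0.041 bits.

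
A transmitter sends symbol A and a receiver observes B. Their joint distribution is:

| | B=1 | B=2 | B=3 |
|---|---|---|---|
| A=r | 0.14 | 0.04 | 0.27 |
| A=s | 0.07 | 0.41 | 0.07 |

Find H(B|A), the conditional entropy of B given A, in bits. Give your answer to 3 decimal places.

1.165 bits

Chain rule: H(B|A) = H(A,B) − H(A).
Marginals: p(A) = (0.4500, 0.5500), p(B) = (0.2100, 0.4500, 0.3400).
H(A,B) = 2.1574 bits; H(A) = 0.9928 bits.
H(B|A) = 2.1574 − 0.9928 = 1.165 bits.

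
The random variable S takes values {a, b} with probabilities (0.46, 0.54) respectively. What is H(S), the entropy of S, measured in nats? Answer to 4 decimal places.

H(S) = −Σ p·ln p.
  −(0.46)·ln(0.46) = 0.35720
  −(0.54)·ln(0.54) = 0.33274
Sum: 0.35720 + 0.33274 = 0.6899 nats.

0.6899 nats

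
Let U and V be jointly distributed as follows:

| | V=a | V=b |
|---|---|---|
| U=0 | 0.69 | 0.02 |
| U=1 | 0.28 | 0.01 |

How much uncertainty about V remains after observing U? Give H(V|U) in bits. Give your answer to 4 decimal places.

0.1942 bits

Chain rule: H(V|U) = H(U,V) − H(U).
Marginals: p(U) = (0.7100, 0.2900), p(V) = (0.9700, 0.0300).
H(U,V) = 1.0629 bits; H(U) = 0.8687 bits.
H(V|U) = 1.0629 − 0.8687 = 0.1942 bits.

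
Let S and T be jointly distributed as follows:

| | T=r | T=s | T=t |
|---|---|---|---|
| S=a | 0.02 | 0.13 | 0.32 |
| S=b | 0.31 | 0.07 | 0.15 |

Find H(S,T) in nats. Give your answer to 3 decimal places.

1.542 nats

H(S,T) = −Σ p(x,y)·ln p(x,y) over all 6 cells.
  cell (a,r): −0.02·ln0.02 = 0.0782
  cell (a,s): −0.13·ln0.13 = 0.2652
  cell (a,t): −0.32·ln0.32 = 0.3646
  cell (b,r): −0.31·ln0.31 = 0.3631
  cell (b,s): −0.07·ln0.07 = 0.1861
  cell (b,t): −0.15·ln0.15 = 0.2846
Sum = 1.542 nats.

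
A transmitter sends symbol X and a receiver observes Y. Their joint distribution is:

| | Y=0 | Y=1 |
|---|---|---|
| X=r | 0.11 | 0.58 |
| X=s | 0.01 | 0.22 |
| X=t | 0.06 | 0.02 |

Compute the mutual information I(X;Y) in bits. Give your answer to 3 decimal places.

Marginals: p(X) = (0.6900, 0.2300, 0.0800), p(Y) = (0.1800, 0.8200).
I(X;Y) = H(X) + H(Y) − H(X,Y).
H(X) = 1.1486, H(Y) = 0.6801, H(X,Y) = 1.7095.
I(X;Y) = 1.1486 + 0.6801 − 1.7095 = 0.119 bits.

0.119 bits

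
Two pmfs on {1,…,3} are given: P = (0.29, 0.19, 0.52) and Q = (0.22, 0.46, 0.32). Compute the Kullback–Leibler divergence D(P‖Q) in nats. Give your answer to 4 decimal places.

0.1646 nats

D(P‖Q) = Σ p·ln(p/q).
  0.29·ln(0.29/0.22) = 0.08011
  0.19·ln(0.19/0.46) = -0.16800
  0.52·ln(0.52/0.32) = 0.25246
D(P‖Q) = 0.1646 nats.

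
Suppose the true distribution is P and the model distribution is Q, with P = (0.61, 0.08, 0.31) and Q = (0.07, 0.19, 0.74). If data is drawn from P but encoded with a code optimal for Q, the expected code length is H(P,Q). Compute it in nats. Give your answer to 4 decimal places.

1.8483 nats

H(P,Q) = −Σ p·ln q.
  −0.61·ln(0.07) = 1.62215
  −0.08·ln(0.19) = 0.13286
  −0.31·ln(0.74) = 0.09334
H(P,Q) = 1.8483 nats.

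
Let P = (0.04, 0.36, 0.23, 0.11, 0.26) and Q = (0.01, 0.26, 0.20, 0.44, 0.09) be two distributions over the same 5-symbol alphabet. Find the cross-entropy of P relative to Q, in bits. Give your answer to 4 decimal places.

2.5329 bits

H(P,Q) = −Σ p·log₂ q.
  −0.04·log₂(0.01) = 0.26575
  −0.36·log₂(0.26) = 0.69963
  −0.23·log₂(0.20) = 0.53404
  −0.11·log₂(0.44) = 0.13029
  −0.26·log₂(0.09) = 0.90322
H(P,Q) = 2.5329 bits.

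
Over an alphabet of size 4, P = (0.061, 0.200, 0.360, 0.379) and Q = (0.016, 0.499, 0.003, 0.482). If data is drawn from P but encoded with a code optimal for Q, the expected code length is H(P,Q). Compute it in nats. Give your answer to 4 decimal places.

2.7592 nats

H(P,Q) = −Σ p·ln q.
  −0.061·ln(0.016) = 0.25225
  −0.200·ln(0.499) = 0.13903
  −0.360·ln(0.003) = 2.09129
  −0.379·ln(0.482) = 0.27660
H(P,Q) = 2.7592 nats.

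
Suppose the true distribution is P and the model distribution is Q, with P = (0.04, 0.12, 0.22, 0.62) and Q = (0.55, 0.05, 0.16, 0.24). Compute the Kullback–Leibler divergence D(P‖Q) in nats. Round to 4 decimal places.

0.6587 nats

D(P‖Q) = Σ p·ln(p/q).
  0.04·ln(0.04/0.55) = -0.10484
  0.12·ln(0.12/0.05) = 0.10506
  0.22·ln(0.22/0.16) = 0.07006
  0.62·ln(0.62/0.24) = 0.58843
D(P‖Q) = 0.6587 nats.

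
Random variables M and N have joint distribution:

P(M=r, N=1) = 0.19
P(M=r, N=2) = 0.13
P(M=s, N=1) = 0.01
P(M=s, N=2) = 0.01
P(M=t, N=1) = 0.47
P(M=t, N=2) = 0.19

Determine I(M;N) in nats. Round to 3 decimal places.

Marginals: p(M) = (0.3200, 0.0200, 0.6600), p(N) = (0.6700, 0.3300).
I(M;N) = Σ p(x,y)·ln[p(x,y)/(p(x)p(y))].
  (r,1): 0.19·ln(0.8862) = -0.0230
  (r,2): 0.13·ln(1.2311) = 0.0270
  (s,1): 0.01·ln(0.7463) = -0.0029
  (s,2): 0.01·ln(1.5152) = 0.0042
  (t,1): 0.47·ln(1.0629) = 0.0287
  (t,2): 0.19·ln(0.8724) = -0.0259
Sum = 0.008 nats.

0.008 nats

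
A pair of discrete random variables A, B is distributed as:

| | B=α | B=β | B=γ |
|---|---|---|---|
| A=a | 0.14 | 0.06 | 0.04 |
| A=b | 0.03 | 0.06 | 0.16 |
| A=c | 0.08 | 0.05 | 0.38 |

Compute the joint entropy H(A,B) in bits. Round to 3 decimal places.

H(A,B) = −Σ p(x,y)·log₂ p(x,y) over all 9 cells.
  cell (a,α): −0.14·log₂0.14 = 0.3971
  cell (a,β): −0.06·log₂0.06 = 0.2435
  cell (a,γ): −0.04·log₂0.04 = 0.1858
  cell (b,α): −0.03·log₂0.03 = 0.1518
  cell (b,β): −0.06·log₂0.06 = 0.2435
  cell (b,γ): −0.16·log₂0.16 = 0.4230
  cell (c,α): −0.08·log₂0.08 = 0.2915
  cell (c,β): −0.05·log₂0.05 = 0.2161
  cell (c,γ): −0.38·log₂0.38 = 0.5305
Sum = 2.683 bits.

2.683 bits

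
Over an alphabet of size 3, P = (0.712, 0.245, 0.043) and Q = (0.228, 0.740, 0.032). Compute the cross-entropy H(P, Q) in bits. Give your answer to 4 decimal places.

1.8386 bits

H(P,Q) = −Σ p·log₂ q.
  −0.712·log₂(0.228) = 1.51862
  −0.245·log₂(0.740) = 0.10643
  −0.043·log₂(0.032) = 0.21353
H(P,Q) = 1.8386 bits.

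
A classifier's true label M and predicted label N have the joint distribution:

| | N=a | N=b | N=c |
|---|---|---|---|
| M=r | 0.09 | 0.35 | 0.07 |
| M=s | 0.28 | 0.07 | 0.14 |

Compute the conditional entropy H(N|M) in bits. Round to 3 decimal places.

Marginals: p(M) = (0.5100, 0.4900), p(N) = (0.3700, 0.4200, 0.2100).
H(N|M) = Σ p(M) · H(N|M=·).
  M=r: p=0.5100, H(N|M=r) = 1.2076
  M=s: p=0.4900, H(N|M=s) = 1.3788
Weighted sum = 1.291 bits.

1.291 bits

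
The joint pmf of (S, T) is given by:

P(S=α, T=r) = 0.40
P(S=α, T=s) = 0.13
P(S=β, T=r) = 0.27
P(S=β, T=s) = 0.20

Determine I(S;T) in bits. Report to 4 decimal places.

Marginals: p(S) = (0.5300, 0.4700), p(T) = (0.6700, 0.3300).
I(S;T) = Σ p(x,y)·log₂[p(x,y)/(p(x)p(y))].
  (α,r): 0.40·log₂(1.1264) = 0.06871
  (α,s): 0.13·log₂(0.7433) = -0.05564
  (β,r): 0.27·log₂(0.8574) = -0.05992
  (β,s): 0.20·log₂(1.2895) = 0.07336
Sum = 0.0265 bits.

0.0265 bits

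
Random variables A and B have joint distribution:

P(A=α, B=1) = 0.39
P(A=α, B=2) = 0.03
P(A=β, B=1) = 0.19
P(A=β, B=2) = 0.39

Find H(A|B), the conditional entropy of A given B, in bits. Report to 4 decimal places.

Marginals: p(A) = (0.4200, 0.5800), p(B) = (0.5800, 0.4200).
H(A|B) = Σ p(B) · H(A|B=·).
  B=1: p=0.5800, H(A|B=1) = 0.9124
  B=2: p=0.4200, H(A|B=2) = 0.3712
Weighted sum = 0.6851 bits.

0.6851 bits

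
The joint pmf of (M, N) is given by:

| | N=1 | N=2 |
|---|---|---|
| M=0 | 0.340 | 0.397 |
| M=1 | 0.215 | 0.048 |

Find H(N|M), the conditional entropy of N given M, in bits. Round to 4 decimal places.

Marginals: p(M) = (0.7370, 0.2630), p(N) = (0.5550, 0.4450).
H(N|M) = Σ p(M) · H(N|M=·).
  M=0: p=0.7370, H(N|M=0) = 0.9957
  M=1: p=0.2630, H(N|M=1) = 0.6855
Weighted sum = 0.9141 bits.

0.9141 bits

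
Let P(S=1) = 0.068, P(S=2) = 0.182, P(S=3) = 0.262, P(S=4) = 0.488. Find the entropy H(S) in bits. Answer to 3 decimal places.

1.722 bits

H(S) = −Σ p·log₂ p.
  −(0.068)·log₂(0.068) = 0.2637
  −(0.182)·log₂(0.182) = 0.4474
  −(0.262)·log₂(0.262) = 0.5063
  −(0.488)·log₂(0.488) = 0.5051
Sum: 0.2637 + 0.4474 + 0.5063 + 0.5051 = 1.722 bits.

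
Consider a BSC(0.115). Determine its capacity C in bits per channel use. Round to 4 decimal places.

0.4852 bits

Binary symmetric channel: C = 1 − h₂(ε) where h₂ is the binary entropy function.
h₂(0.115) = −0.115·log₂0.115 − 0.885·log₂0.885 = 0.5148.
C = 1 − 0.5148 = 0.4852 bits per channel use.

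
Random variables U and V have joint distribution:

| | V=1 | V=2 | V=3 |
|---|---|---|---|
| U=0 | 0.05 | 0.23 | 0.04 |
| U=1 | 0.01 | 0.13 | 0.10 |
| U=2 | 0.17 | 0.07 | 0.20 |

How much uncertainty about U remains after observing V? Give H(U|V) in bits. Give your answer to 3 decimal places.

1.298 bits

Marginals: p(U) = (0.3200, 0.2400, 0.4400), p(V) = (0.2300, 0.4300, 0.3400).
H(U|V) = Σ p(V) · H(U|V=·).
  V=1: p=0.2300, H(U|V=1) = 0.9976
  V=2: p=0.4300, H(U|V=2) = 1.4309
  V=3: p=0.3400, H(U|V=3) = 1.3328
Weighted sum = 1.298 bits.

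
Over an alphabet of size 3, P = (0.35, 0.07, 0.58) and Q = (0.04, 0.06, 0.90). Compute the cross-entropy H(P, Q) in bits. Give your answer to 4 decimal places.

H(P,Q) = −Σ p·log₂ q.
  −0.35·log₂(0.04) = 1.62535
  −0.07·log₂(0.06) = 0.28412
  −0.58·log₂(0.90) = 0.08816
H(P,Q) = 1.9976 bits.

1.9976 bits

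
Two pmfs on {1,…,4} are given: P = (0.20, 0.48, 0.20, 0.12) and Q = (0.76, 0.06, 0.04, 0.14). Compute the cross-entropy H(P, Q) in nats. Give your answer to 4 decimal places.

2.2850 nats

H(P,Q) = −Σ p·ln q.
  −0.20·ln(0.76) = 0.05489
  −0.48·ln(0.06) = 1.35044
  −0.20·ln(0.04) = 0.64378
  −0.12·ln(0.14) = 0.23593
H(P,Q) = 2.2850 nats.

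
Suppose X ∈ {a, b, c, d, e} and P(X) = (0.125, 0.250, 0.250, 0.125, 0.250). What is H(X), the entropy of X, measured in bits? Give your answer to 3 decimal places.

H(X) = −Σ p·log₂ p.
  −(0.125)·log₂(0.125) = 0.3750
  −(0.250)·log₂(0.250) = 0.5000
  −(0.250)·log₂(0.250) = 0.5000
  −(0.125)·log₂(0.125) = 0.3750
  −(0.250)·log₂(0.250) = 0.5000
Sum: 0.3750 + 0.5000 + 0.5000 + 0.3750 + 0.5000 = 2.250 bits.

2.250 bits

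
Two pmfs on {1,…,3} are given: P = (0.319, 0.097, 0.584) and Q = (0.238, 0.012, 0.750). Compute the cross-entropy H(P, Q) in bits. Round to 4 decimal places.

H(P,Q) = −Σ p·log₂ q.
  −0.319·log₂(0.238) = 0.66064
  −0.097·log₂(0.012) = 0.61894
  −0.584·log₂(0.750) = 0.24238
H(P,Q) = 1.5220 bits.

1.5220 bits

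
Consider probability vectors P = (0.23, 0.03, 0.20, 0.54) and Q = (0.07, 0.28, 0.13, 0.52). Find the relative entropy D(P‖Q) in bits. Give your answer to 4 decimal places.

0.4518 bits

D(P‖Q) = Σ p·log₂(p/q).
  0.23·log₂(0.23/0.07) = 0.39473
  0.03·log₂(0.03/0.28) = -0.09667
  0.20·log₂(0.20/0.13) = 0.12430
  0.54·log₂(0.54/0.52) = 0.02940
D(P‖Q) = 0.4518 bits.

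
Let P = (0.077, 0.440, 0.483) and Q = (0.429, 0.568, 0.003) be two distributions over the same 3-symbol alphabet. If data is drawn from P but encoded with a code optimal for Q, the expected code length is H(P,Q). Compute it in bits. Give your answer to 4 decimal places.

H(P,Q) = −Σ p·log₂ q.
  −0.077·log₂(0.429) = 0.09401
  −0.440·log₂(0.568) = 0.35906
  −0.483·log₂(0.003) = 4.04794
H(P,Q) = 4.5010 bits.

4.5010 bits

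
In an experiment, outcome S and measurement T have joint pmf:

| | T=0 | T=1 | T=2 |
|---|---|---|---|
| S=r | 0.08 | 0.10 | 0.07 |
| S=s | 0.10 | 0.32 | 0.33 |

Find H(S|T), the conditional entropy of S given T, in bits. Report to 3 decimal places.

Chain rule: H(S|T) = H(S,T) − H(T).
Marginals: p(S) = (0.2500, 0.7500), p(T) = (0.1800, 0.4200, 0.4000).
H(S,T) = 2.2783 bits; H(T) = 1.4997 bits.
H(S|T) = 2.2783 − 1.4997 = 0.779 bits.

0.779 bits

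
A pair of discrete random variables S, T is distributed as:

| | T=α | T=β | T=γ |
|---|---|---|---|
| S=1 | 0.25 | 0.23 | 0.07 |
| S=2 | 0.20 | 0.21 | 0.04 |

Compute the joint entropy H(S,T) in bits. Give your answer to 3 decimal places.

H(S,T) = −Σ p(x,y)·log₂ p(x,y) over all 6 cells.
  cell (1,α): −0.25·log₂0.25 = 0.5000
  cell (1,β): −0.23·log₂0.23 = 0.4877
  cell (1,γ): −0.07·log₂0.07 = 0.2686
  cell (2,α): −0.20·log₂0.20 = 0.4644
  cell (2,β): −0.21·log₂0.21 = 0.4728
  cell (2,γ): −0.04·log₂0.04 = 0.1858
Sum = 2.379 bits.

2.379 bits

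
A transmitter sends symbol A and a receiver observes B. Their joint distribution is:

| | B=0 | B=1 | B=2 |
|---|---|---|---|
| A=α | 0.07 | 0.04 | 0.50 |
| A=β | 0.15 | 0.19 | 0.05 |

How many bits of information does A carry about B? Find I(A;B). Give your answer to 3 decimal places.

0.371 bits

Marginals: p(A) = (0.6100, 0.3900), p(B) = (0.2200, 0.2300, 0.5500).
I(A;B) = Σ p(x,y)·log₂[p(x,y)/(p(x)p(y))].
  (α,0): 0.07·log₂(0.5216) = -0.0657
  (α,1): 0.04·log₂(0.2851) = -0.0724
  (α,2): 0.50·log₂(1.4903) = 0.2878
  (β,0): 0.15·log₂(1.7483) = 0.1209
  (β,1): 0.19·log₂(2.1182) = 0.2057
  (β,2): 0.05·log₂(0.2331) = -0.1050
Sum = 0.371 bits.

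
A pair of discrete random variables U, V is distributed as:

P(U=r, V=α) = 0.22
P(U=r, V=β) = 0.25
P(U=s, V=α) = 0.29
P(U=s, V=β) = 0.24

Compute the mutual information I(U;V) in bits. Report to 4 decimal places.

Marginals: p(U) = (0.4700, 0.5300), p(V) = (0.5100, 0.4900).
I(U;V) = H(U) + H(V) − H(U,V).
H(U) = 0.9974, H(V) = 0.9997, H(U,V) = 1.9926.
I(U;V) = 0.9974 + 0.9997 − 1.9926 = 0.0045 bits.

0.0045 bits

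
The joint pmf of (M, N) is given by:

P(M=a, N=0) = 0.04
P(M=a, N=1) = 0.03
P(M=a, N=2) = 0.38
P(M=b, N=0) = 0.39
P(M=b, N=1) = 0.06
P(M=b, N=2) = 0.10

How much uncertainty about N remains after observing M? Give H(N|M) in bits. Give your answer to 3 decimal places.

Chain rule: H(N|M) = H(M,N) − H(M).
Marginals: p(M) = (0.4500, 0.5500), p(N) = (0.4300, 0.0900, 0.4800).
H(M,N) = 1.9735 bits; H(M) = 0.9928 bits.
H(N|M) = 1.9735 − 0.9928 = 0.981 bits.

0.981 bits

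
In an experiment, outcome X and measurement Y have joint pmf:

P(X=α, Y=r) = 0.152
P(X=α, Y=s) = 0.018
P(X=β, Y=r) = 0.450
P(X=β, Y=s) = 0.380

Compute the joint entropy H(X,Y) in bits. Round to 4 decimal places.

1.5663 bits

H(X,Y) = −Σ p(x,y)·log₂ p(x,y) over all 4 cells.
  cell (α,r): −0.152·log₂0.152 = 0.41311
  cell (α,s): −0.018·log₂0.018 = 0.10433
  cell (β,r): −0.450·log₂0.450 = 0.51840
  cell (β,s): −0.380·log₂0.380 = 0.53045
Sum = 1.5663 bits.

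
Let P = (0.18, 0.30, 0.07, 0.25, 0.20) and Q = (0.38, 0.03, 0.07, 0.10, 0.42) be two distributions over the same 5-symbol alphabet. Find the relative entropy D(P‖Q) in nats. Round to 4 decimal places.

0.6370 nats

D(P‖Q) = Σ p·ln(p/q).
  0.18·ln(0.18/0.38) = -0.13450
  0.30·ln(0.30/0.03) = 0.69078
  0.07·ln(0.07/0.07) = 0.00000
  0.25·ln(0.25/0.10) = 0.22907
  0.20·ln(0.20/0.42) = -0.14839
D(P‖Q) = 0.6370 nats.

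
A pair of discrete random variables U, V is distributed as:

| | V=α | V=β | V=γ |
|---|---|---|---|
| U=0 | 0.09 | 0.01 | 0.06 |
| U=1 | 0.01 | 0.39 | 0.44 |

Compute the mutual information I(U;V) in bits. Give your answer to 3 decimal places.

0.255 bits

Marginals: p(U) = (0.1600, 0.8400), p(V) = (0.1000, 0.4000, 0.5000).
I(U;V) = H(U) + H(V) − H(U,V).
H(U) = 0.6343, H(V) = 1.3610, H(U,V) = 1.7400.
I(U;V) = 0.6343 + 1.3610 − 1.7400 = 0.255 bits.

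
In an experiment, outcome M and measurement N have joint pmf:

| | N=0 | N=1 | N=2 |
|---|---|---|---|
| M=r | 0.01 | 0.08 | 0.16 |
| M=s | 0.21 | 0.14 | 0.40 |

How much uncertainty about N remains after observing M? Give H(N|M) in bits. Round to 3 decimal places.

1.368 bits

Chain rule: H(N|M) = H(M,N) − H(M).
Marginals: p(M) = (0.2500, 0.7500), p(N) = (0.2200, 0.2200, 0.5600).
H(M,N) = 2.1797 bits; H(M) = 0.8113 bits.
H(N|M) = 2.1797 − 0.8113 = 1.368 bits.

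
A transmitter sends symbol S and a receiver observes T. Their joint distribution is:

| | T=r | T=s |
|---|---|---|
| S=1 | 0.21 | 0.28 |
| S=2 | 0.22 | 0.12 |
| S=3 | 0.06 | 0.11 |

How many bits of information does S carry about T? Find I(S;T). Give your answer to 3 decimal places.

Marginals: p(S) = (0.4900, 0.3400, 0.1700), p(T) = (0.4900, 0.5100).
I(S;T) = H(S) + H(T) − H(S,T).
H(S) = 1.4680, H(T) = 0.9997, H(S,T) = 2.4285.
I(S;T) = 1.4680 + 0.9997 − 2.4285 = 0.039 bits.

0.039 bits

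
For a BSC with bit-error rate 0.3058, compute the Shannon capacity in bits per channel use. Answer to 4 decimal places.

Binary symmetric channel: C = 1 − h₂(ε) where h₂ is the binary entropy function.
h₂(0.3058) = −0.3058·log₂0.3058 − 0.6942·log₂0.6942 = 0.8883.
C = 1 − 0.8883 = 0.1117 bits per channel use.

0.1117 bits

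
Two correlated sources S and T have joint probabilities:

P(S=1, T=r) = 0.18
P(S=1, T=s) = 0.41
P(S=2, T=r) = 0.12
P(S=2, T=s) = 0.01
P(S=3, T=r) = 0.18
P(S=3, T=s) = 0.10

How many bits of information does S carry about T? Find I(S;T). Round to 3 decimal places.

0.161 bits

Marginals: p(S) = (0.5900, 0.1300, 0.2800), p(T) = (0.4800, 0.5200).
I(S;T) = Σ p(x,y)·log₂[p(x,y)/(p(x)p(y))].
  (1,r): 0.18·log₂(0.6356) = -0.1177
  (1,s): 0.41·log₂(1.3364) = 0.1715
  (2,r): 0.12·log₂(1.9231) = 0.1132
  (2,s): 0.01·log₂(0.1479) = -0.0276
  (3,r): 0.18·log₂(1.3393) = 0.0759
  (3,s): 0.10·log₂(0.6868) = -0.0542
Sum = 0.161 bits.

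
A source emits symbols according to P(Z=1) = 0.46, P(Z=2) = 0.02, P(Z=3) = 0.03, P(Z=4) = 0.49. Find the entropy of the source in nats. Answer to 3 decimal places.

H(Z) = −Σ p·ln p.
  −(0.46)·ln(0.46) = 0.3572
  −(0.02)·ln(0.02) = 0.0782
  −(0.03)·ln(0.03) = 0.1052
  −(0.49)·ln(0.49) = 0.3495
Sum: 0.3572 + 0.0782 + 0.1052 + 0.3495 = 0.890 nats.

0.890 nats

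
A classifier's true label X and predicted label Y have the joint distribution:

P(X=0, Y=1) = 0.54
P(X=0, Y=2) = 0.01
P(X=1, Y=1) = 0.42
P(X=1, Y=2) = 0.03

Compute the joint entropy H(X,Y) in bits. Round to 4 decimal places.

1.2239 bits

H(X,Y) = −Σ p(x,y)·log₂ p(x,y) over all 4 cells.
  cell (0,1): −0.54·log₂0.54 = 0.48004
  cell (0,2): −0.01·log₂0.01 = 0.06644
  cell (1,1): −0.42·log₂0.42 = 0.52565
  cell (1,2): −0.03·log₂0.03 = 0.15177
Sum = 1.2239 bits.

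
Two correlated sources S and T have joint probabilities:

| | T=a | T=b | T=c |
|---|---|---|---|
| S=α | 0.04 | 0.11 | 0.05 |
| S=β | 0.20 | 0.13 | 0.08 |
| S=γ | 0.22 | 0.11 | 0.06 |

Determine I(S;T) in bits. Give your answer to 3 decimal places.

Marginals: p(S) = (0.2000, 0.4100, 0.3900), p(T) = (0.4600, 0.3500, 0.1900).
I(S;T) = Σ p(x,y)·log₂[p(x,y)/(p(x)p(y))].
  (α,a): 0.04·log₂(0.4348) = -0.0481
  (α,b): 0.11·log₂(1.5714) = 0.0717
  (α,c): 0.05·log₂(1.3158) = 0.0198
  (β,a): 0.20·log₂(1.0604) = 0.0169
  (β,b): 0.13·log₂(0.9059) = -0.0185
  (β,c): 0.08·log₂(1.0270) = 0.0031
  (γ,a): 0.22·log₂(1.2263) = 0.0648
  (γ,b): 0.11·log₂(0.8059) = -0.0343
  (γ,c): 0.06·log₂(0.8097) = -0.0183
Sum = 0.057 bits.

0.057 bits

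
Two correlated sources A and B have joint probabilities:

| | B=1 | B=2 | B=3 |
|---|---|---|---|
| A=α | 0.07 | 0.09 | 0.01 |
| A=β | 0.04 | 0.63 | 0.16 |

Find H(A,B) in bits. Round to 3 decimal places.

1.676 bits

H(A,B) = −Σ p(x,y)·log₂ p(x,y) over all 6 cells.
  cell (α,1): −0.07·log₂0.07 = 0.2686
  cell (α,2): −0.09·log₂0.09 = 0.3127
  cell (α,3): −0.01·log₂0.01 = 0.0664
  cell (β,1): −0.04·log₂0.04 = 0.1858
  cell (β,2): −0.63·log₂0.63 = 0.4199
  cell (β,3): −0.16·log₂0.16 = 0.4230
Sum = 1.676 bits.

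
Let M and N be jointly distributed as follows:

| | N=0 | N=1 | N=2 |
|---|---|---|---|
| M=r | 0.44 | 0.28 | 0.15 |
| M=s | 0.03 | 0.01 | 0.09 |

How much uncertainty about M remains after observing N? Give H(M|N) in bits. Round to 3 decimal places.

0.453 bits

Chain rule: H(M|N) = H(M,N) − H(N).
Marginals: p(M) = (0.8700, 0.1300), p(N) = (0.4700, 0.2900, 0.2400).
H(M,N) = 1.9768 bits; H(N) = 1.5240 bits.
H(M|N) = 1.9768 − 1.5240 = 0.453 bits.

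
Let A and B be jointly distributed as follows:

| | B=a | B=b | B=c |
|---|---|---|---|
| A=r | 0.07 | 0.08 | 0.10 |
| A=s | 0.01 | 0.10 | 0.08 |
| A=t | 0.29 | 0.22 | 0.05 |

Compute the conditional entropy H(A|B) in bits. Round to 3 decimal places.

Chain rule: H(A|B) = H(A,B) − H(B).
Marginals: p(A) = (0.2500, 0.1900, 0.5600), p(B) = (0.3700, 0.4000, 0.2300).
H(A,B) = 2.7970 bits; H(B) = 1.5472 bits.
H(A|B) = 2.7970 − 1.5472 = 1.250 bits.

1.250 bits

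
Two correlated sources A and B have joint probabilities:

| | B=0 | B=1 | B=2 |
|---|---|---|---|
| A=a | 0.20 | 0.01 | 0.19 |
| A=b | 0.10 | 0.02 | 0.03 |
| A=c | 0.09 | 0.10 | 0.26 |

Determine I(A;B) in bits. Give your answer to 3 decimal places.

Marginals: p(A) = (0.4000, 0.1500, 0.4500), p(B) = (0.3900, 0.1300, 0.4800).
I(A;B) = Σ p(x,y)·log₂[p(x,y)/(p(x)p(y))].
  (a,0): 0.20·log₂(1.2821) = 0.0717
  (a,1): 0.01·log₂(0.1923) = -0.0238
  (a,2): 0.19·log₂(0.9896) = -0.0029
  (b,0): 0.10·log₂(1.7094) = 0.0773
  (b,1): 0.02·log₂(1.0256) = 0.0007
  (b,2): 0.03·log₂(0.4167) = -0.0379
  (c,0): 0.09·log₂(0.5128) = -0.0867
  (c,1): 0.10·log₂(1.7094) = 0.0773
  (c,2): 0.26·log₂(1.2037) = 0.0695
Sum = 0.145 bits.

0.145 bits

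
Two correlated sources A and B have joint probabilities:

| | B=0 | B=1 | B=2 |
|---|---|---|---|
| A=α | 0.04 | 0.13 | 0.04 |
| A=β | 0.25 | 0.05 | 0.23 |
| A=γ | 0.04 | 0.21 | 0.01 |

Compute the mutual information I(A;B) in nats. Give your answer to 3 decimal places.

0.244 nats

Marginals: p(A) = (0.2100, 0.5300, 0.2600), p(B) = (0.3300, 0.3900, 0.2800).
I(A;B) = H(A) + H(B) − H(A,B).
H(A) = 1.0145, H(B) = 1.0895, H(A,B) = 1.8597.
I(A;B) = 1.0145 + 1.0895 − 1.8597 = 0.244 nats.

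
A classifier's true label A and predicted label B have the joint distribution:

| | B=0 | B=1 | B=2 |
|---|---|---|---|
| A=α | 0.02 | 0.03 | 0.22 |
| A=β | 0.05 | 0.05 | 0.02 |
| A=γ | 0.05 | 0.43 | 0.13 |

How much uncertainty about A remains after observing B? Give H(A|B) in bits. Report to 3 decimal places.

1.019 bits

Chain rule: H(A|B) = H(A,B) − H(B).
Marginals: p(A) = (0.2700, 0.1200, 0.6100), p(B) = (0.1200, 0.5100, 0.3700).
H(A,B) = 2.4126 bits; H(B) = 1.3932 bits.
H(A|B) = 2.4126 − 1.3932 = 1.019 bits.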